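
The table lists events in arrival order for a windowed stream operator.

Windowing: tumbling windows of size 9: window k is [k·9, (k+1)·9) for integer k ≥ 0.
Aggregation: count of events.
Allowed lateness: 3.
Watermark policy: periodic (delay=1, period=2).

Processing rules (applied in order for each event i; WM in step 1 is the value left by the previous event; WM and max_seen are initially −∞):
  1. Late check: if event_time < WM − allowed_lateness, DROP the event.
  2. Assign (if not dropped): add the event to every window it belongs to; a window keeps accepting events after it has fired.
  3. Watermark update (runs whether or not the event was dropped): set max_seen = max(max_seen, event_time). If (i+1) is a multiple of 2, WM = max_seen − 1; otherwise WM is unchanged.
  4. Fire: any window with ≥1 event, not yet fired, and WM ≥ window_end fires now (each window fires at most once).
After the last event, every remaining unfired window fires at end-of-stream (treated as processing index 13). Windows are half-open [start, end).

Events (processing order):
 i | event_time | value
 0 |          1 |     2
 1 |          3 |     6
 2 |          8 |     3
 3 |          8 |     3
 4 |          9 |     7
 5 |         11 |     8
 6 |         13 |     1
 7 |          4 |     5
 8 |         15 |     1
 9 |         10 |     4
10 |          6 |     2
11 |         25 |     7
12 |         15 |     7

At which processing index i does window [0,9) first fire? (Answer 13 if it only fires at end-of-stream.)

i=0 t=1 v=2: → [0,9); WM=−∞
i=1 t=3 v=6: → [0,9); WM=2
i=2 t=8 v=3: → [0,9); WM=2
i=3 t=8 v=3: → [0,9); WM=7
i=4 t=9 v=7: → [9,18); WM=7
i=5 t=11 v=8: → [9,18); WM=10; [0,9) fires=4
i=6 t=13 v=1: → [9,18); WM=10
i=7 t=4 v=5: DROP (t<10-3); WM=12
i=8 t=15 v=1: → [9,18); WM=12
i=9 t=10 v=4: → [9,18); WM=14
i=10 t=6 v=2: DROP (t<14-3); WM=14
i=11 t=25 v=7: → [18,27); WM=24; [9,18) fires=5
i=12 t=15 v=7: DROP (t<24-3); WM=24

5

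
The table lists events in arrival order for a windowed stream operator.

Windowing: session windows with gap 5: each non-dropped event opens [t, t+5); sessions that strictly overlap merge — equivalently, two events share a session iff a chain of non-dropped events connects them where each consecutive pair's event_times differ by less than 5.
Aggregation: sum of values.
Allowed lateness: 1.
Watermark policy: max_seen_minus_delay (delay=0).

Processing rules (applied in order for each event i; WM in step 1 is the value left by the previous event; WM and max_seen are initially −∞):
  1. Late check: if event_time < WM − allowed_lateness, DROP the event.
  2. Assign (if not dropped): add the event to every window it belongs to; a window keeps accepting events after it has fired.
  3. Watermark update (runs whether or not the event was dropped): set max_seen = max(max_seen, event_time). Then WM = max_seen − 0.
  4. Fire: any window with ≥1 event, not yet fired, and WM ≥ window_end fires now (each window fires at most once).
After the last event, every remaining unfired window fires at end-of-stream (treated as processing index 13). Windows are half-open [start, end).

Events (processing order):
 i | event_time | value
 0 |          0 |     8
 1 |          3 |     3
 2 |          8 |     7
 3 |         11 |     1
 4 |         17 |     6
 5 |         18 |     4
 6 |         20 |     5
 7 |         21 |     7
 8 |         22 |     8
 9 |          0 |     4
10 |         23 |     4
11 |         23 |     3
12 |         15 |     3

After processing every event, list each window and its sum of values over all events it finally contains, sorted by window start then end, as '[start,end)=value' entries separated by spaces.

i=0 t=0 v=8: → [0,5); WM=0
i=1 t=3 v=3: → [0,8); WM=3
i=2 t=8 v=7: → [8,13); WM=8
i=3 t=11 v=1: → [8,16); WM=11
i=4 t=17 v=6: → [17,22); WM=17
i=5 t=18 v=4: → [17,23); WM=18
i=6 t=20 v=5: → [17,25); WM=20
i=7 t=21 v=7: → [17,26); WM=21
i=8 t=22 v=8: → [17,27); WM=22
i=9 t=0 v=4: DROP (t<22-1); WM=22
i=10 t=23 v=4: → [17,28); WM=23
i=11 t=23 v=3: → [17,28); WM=23
i=12 t=15 v=3: DROP (t<23-1); WM=23

[0,8)=11 [8,16)=8 [17,28)=37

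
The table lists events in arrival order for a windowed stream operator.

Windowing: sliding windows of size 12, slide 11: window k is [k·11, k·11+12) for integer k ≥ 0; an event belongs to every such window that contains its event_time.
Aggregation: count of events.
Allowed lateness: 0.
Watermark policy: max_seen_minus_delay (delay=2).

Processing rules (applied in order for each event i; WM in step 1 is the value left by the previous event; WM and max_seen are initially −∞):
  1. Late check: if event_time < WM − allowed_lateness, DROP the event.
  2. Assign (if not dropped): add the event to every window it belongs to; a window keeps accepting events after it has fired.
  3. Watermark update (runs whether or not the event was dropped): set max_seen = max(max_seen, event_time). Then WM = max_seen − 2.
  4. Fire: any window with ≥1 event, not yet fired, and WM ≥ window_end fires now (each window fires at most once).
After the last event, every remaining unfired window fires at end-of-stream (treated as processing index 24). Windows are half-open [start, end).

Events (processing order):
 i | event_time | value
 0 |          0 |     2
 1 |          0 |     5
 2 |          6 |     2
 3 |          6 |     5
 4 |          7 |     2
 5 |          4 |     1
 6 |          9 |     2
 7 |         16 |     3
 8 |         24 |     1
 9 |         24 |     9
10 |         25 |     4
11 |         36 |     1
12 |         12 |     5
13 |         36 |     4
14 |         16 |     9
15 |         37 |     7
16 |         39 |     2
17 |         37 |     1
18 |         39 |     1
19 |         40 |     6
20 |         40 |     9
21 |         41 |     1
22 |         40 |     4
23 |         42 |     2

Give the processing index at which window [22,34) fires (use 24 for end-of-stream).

11

i=0 t=0 v=2: → [0,12); WM=-2
i=1 t=0 v=5: → [0,12); WM=-2
i=2 t=6 v=2: → [0,12); WM=4
i=3 t=6 v=5: → [0,12); WM=4
i=4 t=7 v=2: → [0,12); WM=5
i=5 t=4 v=1: DROP (t<5-0); WM=5
i=6 t=9 v=2: → [0,12); WM=7
i=7 t=16 v=3: → [11,23); WM=14; [0,12) fires=6
i=8 t=24 v=1: → [22,34); WM=22
i=9 t=24 v=9: → [22,34); WM=22
i=10 t=25 v=4: → [22,34); WM=23; [11,23) fires=1
i=11 t=36 v=1: → [33,45); WM=34; [22,34) fires=3
i=12 t=12 v=5: DROP (t<34-0); WM=34
i=13 t=36 v=4: → [33,45); WM=34
i=14 t=16 v=9: DROP (t<34-0); WM=34
i=15 t=37 v=7: → [33,45); WM=35
i=16 t=39 v=2: → [33,45); WM=37
i=17 t=37 v=1: → [33,45); WM=37
i=18 t=39 v=1: → [33,45); WM=37
i=19 t=40 v=6: → [33,45); WM=38
i=20 t=40 v=9: → [33,45); WM=38
i=21 t=41 v=1: → [33,45); WM=39
i=22 t=40 v=4: → [33,45); WM=39
i=23 t=42 v=2: → [33,45); WM=40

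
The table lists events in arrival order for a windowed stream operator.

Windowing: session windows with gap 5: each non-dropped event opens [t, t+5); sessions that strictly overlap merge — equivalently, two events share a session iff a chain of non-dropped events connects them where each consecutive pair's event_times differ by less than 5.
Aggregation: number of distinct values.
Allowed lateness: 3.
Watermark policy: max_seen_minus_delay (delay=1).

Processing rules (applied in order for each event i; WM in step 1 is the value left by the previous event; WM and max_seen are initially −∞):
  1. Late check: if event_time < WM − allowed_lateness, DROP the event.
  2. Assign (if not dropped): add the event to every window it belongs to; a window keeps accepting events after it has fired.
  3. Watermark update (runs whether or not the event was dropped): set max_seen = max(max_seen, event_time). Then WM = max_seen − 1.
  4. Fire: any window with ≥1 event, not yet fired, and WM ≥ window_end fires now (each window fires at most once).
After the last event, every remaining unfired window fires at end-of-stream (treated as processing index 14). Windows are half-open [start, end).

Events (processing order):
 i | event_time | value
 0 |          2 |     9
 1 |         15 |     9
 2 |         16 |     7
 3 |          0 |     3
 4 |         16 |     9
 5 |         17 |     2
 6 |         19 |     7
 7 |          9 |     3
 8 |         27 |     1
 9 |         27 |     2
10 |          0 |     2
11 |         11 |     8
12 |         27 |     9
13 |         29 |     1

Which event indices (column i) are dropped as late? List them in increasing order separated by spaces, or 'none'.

i=0 t=2 v=9: → [2,7); WM=1
i=1 t=15 v=9: → [15,20); WM=14
i=2 t=16 v=7: → [15,21); WM=15
i=3 t=0 v=3: DROP (t<15-3); WM=15
i=4 t=16 v=9: → [15,21); WM=15
i=5 t=17 v=2: → [15,22); WM=16
i=6 t=19 v=7: → [15,24); WM=18
i=7 t=9 v=3: DROP (t<18-3); WM=18
i=8 t=27 v=1: → [27,32); WM=26
i=9 t=27 v=2: → [27,32); WM=26
i=10 t=0 v=2: DROP (t<26-3); WM=26
i=11 t=11 v=8: DROP (t<26-3); WM=26
i=12 t=27 v=9: → [27,32); WM=26
i=13 t=29 v=1: → [27,34); WM=28

3 7 10 11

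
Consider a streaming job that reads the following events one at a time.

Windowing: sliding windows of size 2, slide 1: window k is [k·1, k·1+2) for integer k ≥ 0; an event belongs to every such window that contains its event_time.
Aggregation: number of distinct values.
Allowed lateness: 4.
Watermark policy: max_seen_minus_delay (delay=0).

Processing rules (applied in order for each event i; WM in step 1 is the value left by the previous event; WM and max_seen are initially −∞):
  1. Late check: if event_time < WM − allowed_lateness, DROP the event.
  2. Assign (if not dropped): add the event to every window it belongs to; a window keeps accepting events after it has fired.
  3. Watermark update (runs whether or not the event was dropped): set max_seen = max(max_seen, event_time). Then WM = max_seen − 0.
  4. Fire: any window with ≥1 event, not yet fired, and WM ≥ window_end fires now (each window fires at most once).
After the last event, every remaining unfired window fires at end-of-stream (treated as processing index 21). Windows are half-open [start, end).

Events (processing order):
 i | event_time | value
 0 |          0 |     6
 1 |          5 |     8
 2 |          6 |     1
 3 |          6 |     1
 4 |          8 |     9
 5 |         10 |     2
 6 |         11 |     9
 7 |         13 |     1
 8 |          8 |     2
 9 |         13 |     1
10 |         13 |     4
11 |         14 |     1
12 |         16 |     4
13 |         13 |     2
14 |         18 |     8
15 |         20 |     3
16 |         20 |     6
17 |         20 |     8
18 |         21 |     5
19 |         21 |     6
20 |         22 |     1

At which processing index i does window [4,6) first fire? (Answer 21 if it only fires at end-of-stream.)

i=0 t=0 v=6: → [0,2); WM=0
i=1 t=5 v=8: → [5,7),[4,6); WM=5; [0,2) fires=1
i=2 t=6 v=1: → [6,8),[5,7); WM=6; [4,6) fires=1
i=3 t=6 v=1: → [6,8),[5,7); WM=6
i=4 t=8 v=9: → [8,10),[7,9); WM=8; [5,7) fires=2 [6,8) fires=1
i=5 t=10 v=2: → [10,12),[9,11); WM=10; [7,9) fires=1 [8,10) fires=1
i=6 t=11 v=9: → [11,13),[10,12); WM=11; [9,11) fires=1
i=7 t=13 v=1: → [13,15),[12,14); WM=13; [10,12) fires=2 [11,13) fires=1
i=8 t=8 v=2: DROP (t<13-4); WM=13
i=9 t=13 v=1: → [13,15),[12,14); WM=13
i=10 t=13 v=4: → [13,15),[12,14); WM=13
i=11 t=14 v=1: → [14,16),[13,15); WM=14; [12,14) fires=2
i=12 t=16 v=4: → [16,18),[15,17); WM=16; [13,15) fires=2 [14,16) fires=1
i=13 t=13 v=2: → [13,15),[12,14); WM=16
i=14 t=18 v=8: → [18,20),[17,19); WM=18; [15,17) fires=1 [16,18) fires=1
i=15 t=20 v=3: → [20,22),[19,21); WM=20; [17,19) fires=1 [18,20) fires=1
i=16 t=20 v=6: → [20,22),[19,21); WM=20
i=17 t=20 v=8: → [20,22),[19,21); WM=20
i=18 t=21 v=5: → [21,23),[20,22); WM=21; [19,21) fires=3
i=19 t=21 v=6: → [21,23),[20,22); WM=21
i=20 t=22 v=1: → [22,24),[21,23); WM=22; [20,22) fires=4

2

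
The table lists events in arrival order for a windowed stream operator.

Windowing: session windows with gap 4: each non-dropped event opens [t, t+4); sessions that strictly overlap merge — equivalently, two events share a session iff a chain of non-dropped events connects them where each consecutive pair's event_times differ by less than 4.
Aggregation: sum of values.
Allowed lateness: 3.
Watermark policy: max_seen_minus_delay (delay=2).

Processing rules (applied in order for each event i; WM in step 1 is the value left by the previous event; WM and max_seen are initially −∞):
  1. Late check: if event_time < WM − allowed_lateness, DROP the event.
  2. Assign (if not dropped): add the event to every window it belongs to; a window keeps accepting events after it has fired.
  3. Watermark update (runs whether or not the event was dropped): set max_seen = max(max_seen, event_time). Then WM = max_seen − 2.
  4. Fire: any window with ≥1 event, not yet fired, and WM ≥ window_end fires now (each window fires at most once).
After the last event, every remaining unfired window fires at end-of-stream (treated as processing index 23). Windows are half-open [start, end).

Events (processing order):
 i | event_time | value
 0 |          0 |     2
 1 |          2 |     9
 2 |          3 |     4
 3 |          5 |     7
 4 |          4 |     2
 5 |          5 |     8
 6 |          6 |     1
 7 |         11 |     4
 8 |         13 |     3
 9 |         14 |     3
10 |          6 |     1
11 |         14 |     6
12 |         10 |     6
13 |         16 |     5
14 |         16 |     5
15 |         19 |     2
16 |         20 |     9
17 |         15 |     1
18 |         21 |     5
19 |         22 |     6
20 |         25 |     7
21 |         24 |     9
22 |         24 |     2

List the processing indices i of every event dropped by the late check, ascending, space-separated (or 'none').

10

i=0 t=0 v=2: → [0,4); WM=-2
i=1 t=2 v=9: → [0,6); WM=0
i=2 t=3 v=4: → [0,7); WM=1
i=3 t=5 v=7: → [0,9); WM=3
i=4 t=4 v=2: → [0,9); WM=3
i=5 t=5 v=8: → [0,9); WM=3
i=6 t=6 v=1: → [0,10); WM=4
i=7 t=11 v=4: → [11,15); WM=9
i=8 t=13 v=3: → [11,17); WM=11
i=9 t=14 v=3: → [11,18); WM=12
i=10 t=6 v=1: DROP (t<12-3); WM=12
i=11 t=14 v=6: → [11,18); WM=12
i=12 t=10 v=6: → [10,18); WM=12
i=13 t=16 v=5: → [10,20); WM=14
i=14 t=16 v=5: → [10,20); WM=14
i=15 t=19 v=2: → [10,23); WM=17
i=16 t=20 v=9: → [10,24); WM=18
i=17 t=15 v=1: → [10,24); WM=18
i=18 t=21 v=5: → [10,25); WM=19
i=19 t=22 v=6: → [10,26); WM=20
i=20 t=25 v=7: → [10,29); WM=23
i=21 t=24 v=9: → [10,29); WM=23
i=22 t=24 v=2: → [10,29); WM=23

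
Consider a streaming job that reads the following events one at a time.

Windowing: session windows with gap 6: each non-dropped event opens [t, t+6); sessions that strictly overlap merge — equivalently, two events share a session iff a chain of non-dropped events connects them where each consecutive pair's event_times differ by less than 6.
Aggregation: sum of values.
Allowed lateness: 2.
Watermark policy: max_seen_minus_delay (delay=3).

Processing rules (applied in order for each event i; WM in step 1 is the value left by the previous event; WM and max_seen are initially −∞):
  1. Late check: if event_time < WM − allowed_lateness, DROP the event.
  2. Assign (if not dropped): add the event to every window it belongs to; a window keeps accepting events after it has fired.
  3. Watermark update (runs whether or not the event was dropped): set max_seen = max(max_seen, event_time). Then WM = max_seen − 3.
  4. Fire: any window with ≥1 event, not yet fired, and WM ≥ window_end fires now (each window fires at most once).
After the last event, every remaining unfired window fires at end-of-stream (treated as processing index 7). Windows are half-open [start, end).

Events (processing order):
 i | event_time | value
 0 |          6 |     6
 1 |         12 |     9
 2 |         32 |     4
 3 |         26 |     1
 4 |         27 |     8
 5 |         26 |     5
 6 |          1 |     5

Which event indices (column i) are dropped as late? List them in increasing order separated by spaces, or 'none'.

3 5 6

i=0 t=6 v=6: → [6,12); WM=3
i=1 t=12 v=9: → [12,18); WM=9
i=2 t=32 v=4: → [32,38); WM=29
i=3 t=26 v=1: DROP (t<29-2); WM=29
i=4 t=27 v=8: → [27,38); WM=29
i=5 t=26 v=5: DROP (t<29-2); WM=29
i=6 t=1 v=5: DROP (t<29-2); WM=29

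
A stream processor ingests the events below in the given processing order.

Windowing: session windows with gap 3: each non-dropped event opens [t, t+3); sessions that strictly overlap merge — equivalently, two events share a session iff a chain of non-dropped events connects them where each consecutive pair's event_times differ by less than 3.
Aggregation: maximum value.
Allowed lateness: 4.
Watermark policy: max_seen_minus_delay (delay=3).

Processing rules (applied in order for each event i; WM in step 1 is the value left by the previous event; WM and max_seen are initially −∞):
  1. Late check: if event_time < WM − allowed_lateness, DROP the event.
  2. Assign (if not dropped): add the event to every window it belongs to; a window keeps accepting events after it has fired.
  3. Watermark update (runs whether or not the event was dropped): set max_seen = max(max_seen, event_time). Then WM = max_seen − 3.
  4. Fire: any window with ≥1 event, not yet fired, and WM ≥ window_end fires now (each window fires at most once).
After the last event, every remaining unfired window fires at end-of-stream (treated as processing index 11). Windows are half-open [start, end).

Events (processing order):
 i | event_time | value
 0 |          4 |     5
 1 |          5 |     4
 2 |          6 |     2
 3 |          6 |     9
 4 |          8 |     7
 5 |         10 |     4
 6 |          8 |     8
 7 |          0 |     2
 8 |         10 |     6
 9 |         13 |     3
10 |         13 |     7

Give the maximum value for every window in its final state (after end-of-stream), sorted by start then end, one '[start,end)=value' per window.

i=0 t=4 v=5: → [4,7); WM=1
i=1 t=5 v=4: → [4,8); WM=2
i=2 t=6 v=2: → [4,9); WM=3
i=3 t=6 v=9: → [4,9); WM=3
i=4 t=8 v=7: → [4,11); WM=5
i=5 t=10 v=4: → [4,13); WM=7
i=6 t=8 v=8: → [4,13); WM=7
i=7 t=0 v=2: DROP (t<7-4); WM=7
i=8 t=10 v=6: → [4,13); WM=7
i=9 t=13 v=3: → [13,16); WM=10
i=10 t=13 v=7: → [13,16); WM=10

[4,13)=9 [13,16)=7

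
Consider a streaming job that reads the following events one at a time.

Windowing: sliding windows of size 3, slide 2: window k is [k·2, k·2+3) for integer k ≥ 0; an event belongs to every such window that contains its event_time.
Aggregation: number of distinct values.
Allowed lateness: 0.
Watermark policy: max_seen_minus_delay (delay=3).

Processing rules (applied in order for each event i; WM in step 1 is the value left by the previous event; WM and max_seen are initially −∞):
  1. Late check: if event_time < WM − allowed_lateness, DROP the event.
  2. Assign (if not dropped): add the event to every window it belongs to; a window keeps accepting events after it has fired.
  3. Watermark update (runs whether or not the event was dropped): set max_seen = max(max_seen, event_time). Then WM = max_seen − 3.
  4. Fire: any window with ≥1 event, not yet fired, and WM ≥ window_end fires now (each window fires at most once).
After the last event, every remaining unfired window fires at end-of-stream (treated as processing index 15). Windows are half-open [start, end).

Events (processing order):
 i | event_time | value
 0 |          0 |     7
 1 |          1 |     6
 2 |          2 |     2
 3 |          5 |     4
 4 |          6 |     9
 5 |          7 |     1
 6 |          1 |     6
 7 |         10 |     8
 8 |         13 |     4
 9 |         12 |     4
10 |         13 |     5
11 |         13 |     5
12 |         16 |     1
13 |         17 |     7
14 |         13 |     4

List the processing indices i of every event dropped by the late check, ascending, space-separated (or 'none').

i=0 t=0 v=7: → [0,3); WM=-3
i=1 t=1 v=6: → [0,3); WM=-2
i=2 t=2 v=2: → [2,5),[0,3); WM=-1
i=3 t=5 v=4: → [4,7); WM=2
i=4 t=6 v=9: → [6,9),[4,7); WM=3; [0,3) fires=3
i=5 t=7 v=1: → [6,9); WM=4
i=6 t=1 v=6: DROP (t<4-0); WM=4
i=7 t=10 v=8: → [10,13),[8,11); WM=7; [2,5) fires=1 [4,7) fires=2
i=8 t=13 v=4: → [12,15); WM=10; [6,9) fires=2
i=9 t=12 v=4: → [12,15),[10,13); WM=10
i=10 t=13 v=5: → [12,15); WM=10
i=11 t=13 v=5: → [12,15); WM=10
i=12 t=16 v=1: → [16,19),[14,17); WM=13; [8,11) fires=1 [10,13) fires=2
i=13 t=17 v=7: → [16,19); WM=14
i=14 t=13 v=4: DROP (t<14-0); WM=14

6 14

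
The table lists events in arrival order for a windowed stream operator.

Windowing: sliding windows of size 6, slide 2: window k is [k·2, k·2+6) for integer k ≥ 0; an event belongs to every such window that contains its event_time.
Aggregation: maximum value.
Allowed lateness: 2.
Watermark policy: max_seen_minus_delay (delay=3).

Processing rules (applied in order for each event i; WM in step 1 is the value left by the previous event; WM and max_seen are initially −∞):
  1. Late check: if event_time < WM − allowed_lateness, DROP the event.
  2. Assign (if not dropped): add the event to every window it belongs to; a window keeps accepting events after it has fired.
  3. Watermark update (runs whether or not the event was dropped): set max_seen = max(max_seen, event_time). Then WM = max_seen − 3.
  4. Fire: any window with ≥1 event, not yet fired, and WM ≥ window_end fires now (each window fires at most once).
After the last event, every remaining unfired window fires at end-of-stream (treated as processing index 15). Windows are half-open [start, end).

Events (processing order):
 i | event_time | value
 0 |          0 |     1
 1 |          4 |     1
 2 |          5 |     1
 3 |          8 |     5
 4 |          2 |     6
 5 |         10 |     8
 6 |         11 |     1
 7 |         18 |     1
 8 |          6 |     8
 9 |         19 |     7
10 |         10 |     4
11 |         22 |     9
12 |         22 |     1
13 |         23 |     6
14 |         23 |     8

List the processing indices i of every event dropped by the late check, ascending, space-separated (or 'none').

4 8 10

i=0 t=0 v=1: → [0,6); WM=-3
i=1 t=4 v=1: → [4,10),[2,8),[0,6); WM=1
i=2 t=5 v=1: → [4,10),[2,8),[0,6); WM=2
i=3 t=8 v=5: → [8,14),[6,12),[4,10); WM=5
i=4 t=2 v=6: DROP (t<5-2); WM=5
i=5 t=10 v=8: → [10,16),[8,14),[6,12); WM=7; [0,6) fires=1
i=6 t=11 v=1: → [10,16),[8,14),[6,12); WM=8; [2,8) fires=1
i=7 t=18 v=1: → [18,24),[16,22),[14,20); WM=15; [4,10) fires=5 [6,12) fires=8 [8,14) fires=8
i=8 t=6 v=8: DROP (t<15-2); WM=15
i=9 t=19 v=7: → [18,24),[16,22),[14,20); WM=16; [10,16) fires=8
i=10 t=10 v=4: DROP (t<16-2); WM=16
i=11 t=22 v=9: → [22,28),[20,26),[18,24); WM=19
i=12 t=22 v=1: → [22,28),[20,26),[18,24); WM=19
i=13 t=23 v=6: → [22,28),[20,26),[18,24); WM=20; [14,20) fires=7
i=14 t=23 v=8: → [22,28),[20,26),[18,24); WM=20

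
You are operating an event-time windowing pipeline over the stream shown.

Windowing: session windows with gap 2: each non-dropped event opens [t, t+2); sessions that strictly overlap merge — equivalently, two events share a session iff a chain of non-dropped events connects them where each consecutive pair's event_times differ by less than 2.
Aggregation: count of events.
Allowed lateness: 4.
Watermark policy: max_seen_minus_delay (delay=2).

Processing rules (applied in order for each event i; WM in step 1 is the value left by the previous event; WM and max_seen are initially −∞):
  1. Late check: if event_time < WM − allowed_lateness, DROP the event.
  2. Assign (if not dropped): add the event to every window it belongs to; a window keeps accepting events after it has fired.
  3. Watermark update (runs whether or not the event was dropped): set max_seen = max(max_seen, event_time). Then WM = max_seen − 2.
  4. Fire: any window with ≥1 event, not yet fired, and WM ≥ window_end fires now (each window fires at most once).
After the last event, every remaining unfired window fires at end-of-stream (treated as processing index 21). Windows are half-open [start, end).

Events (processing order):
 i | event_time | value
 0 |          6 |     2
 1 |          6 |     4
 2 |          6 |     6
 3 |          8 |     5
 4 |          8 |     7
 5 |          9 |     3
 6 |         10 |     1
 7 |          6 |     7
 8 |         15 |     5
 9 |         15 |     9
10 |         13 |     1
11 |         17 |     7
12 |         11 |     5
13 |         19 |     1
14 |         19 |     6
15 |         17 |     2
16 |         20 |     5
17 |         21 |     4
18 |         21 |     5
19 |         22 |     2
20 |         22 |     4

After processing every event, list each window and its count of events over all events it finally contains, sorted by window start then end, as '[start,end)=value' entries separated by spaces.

i=0 t=6 v=2: → [6,8); WM=4
i=1 t=6 v=4: → [6,8); WM=4
i=2 t=6 v=6: → [6,8); WM=4
i=3 t=8 v=5: → [8,10); WM=6
i=4 t=8 v=7: → [8,10); WM=6
i=5 t=9 v=3: → [8,11); WM=7
i=6 t=10 v=1: → [8,12); WM=8
i=7 t=6 v=7: → [6,8); WM=8
i=8 t=15 v=5: → [15,17); WM=13
i=9 t=15 v=9: → [15,17); WM=13
i=10 t=13 v=1: → [13,15); WM=13
i=11 t=17 v=7: → [17,19); WM=15
i=12 t=11 v=5: → [8,13); WM=15
i=13 t=19 v=1: → [19,21); WM=17
i=14 t=19 v=6: → [19,21); WM=17
i=15 t=17 v=2: → [17,19); WM=17
i=16 t=20 v=5: → [19,22); WM=18
i=17 t=21 v=4: → [19,23); WM=19
i=18 t=21 v=5: → [19,23); WM=19
i=19 t=22 v=2: → [19,24); WM=20
i=20 t=22 v=4: → [19,24); WM=20

[6,8)=4 [8,13)=5 [13,15)=1 [15,17)=2 [17,19)=2 [19,24)=7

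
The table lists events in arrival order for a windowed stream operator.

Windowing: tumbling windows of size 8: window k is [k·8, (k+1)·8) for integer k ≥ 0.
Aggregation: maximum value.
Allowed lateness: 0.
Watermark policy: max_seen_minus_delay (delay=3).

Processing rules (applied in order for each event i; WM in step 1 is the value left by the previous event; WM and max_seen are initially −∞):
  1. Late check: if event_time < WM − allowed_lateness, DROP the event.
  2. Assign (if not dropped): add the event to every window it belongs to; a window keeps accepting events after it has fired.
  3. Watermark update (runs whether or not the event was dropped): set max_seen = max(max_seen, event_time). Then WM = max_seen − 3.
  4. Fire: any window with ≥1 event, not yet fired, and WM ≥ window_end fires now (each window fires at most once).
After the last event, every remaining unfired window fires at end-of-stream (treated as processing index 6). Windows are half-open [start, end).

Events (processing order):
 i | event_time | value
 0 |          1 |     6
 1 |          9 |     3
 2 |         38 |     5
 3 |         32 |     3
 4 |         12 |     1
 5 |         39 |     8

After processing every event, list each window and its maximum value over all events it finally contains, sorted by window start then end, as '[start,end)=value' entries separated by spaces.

i=0 t=1 v=6: → [0,8); WM=-2
i=1 t=9 v=3: → [8,16); WM=6
i=2 t=38 v=5: → [32,40); WM=35; [0,8) fires=6 [8,16) fires=3
i=3 t=32 v=3: DROP (t<35-0); WM=35
i=4 t=12 v=1: DROP (t<35-0); WM=35
i=5 t=39 v=8: → [32,40); WM=36

[0,8)=6 [8,16)=3 [32,40)=8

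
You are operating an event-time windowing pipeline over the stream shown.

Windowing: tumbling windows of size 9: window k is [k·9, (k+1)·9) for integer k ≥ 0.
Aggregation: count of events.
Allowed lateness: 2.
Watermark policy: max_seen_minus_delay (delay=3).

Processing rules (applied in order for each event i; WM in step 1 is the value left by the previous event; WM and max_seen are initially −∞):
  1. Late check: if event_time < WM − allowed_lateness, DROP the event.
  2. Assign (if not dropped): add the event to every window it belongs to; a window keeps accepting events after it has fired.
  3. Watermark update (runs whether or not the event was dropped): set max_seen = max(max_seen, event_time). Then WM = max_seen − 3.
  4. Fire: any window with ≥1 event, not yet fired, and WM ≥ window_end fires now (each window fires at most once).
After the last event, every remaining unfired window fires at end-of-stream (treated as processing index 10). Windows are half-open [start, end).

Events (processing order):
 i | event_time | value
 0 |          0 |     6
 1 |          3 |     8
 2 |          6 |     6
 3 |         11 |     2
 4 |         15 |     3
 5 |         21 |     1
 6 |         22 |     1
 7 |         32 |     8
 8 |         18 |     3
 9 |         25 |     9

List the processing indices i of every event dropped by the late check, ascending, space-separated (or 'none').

8 9

i=0 t=0 v=6: → [0,9); WM=-3
i=1 t=3 v=8: → [0,9); WM=0
i=2 t=6 v=6: → [0,9); WM=3
i=3 t=11 v=2: → [9,18); WM=8
i=4 t=15 v=3: → [9,18); WM=12; [0,9) fires=3
i=5 t=21 v=1: → [18,27); WM=18; [9,18) fires=2
i=6 t=22 v=1: → [18,27); WM=19
i=7 t=32 v=8: → [27,36); WM=29; [18,27) fires=2
i=8 t=18 v=3: DROP (t<29-2); WM=29
i=9 t=25 v=9: DROP (t<29-2); WM=29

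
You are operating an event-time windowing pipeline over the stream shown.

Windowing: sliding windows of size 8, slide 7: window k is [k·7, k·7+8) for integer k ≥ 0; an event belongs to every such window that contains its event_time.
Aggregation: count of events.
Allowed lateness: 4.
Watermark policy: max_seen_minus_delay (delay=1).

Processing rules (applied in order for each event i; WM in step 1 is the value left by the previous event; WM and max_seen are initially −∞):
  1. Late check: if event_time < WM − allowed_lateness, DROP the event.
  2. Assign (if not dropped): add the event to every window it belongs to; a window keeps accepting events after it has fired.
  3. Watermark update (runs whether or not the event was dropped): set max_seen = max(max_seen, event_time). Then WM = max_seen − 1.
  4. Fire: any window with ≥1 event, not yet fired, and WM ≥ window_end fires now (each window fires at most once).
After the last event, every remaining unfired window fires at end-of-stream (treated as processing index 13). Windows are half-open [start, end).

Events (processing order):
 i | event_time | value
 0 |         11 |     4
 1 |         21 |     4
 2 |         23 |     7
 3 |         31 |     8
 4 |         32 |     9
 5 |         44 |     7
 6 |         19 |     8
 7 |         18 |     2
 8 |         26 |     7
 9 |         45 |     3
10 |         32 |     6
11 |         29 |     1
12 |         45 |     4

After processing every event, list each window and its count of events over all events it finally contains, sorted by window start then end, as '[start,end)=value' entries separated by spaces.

i=0 t=11 v=4: → [7,15); WM=10
i=1 t=21 v=4: → [21,29),[14,22); WM=20; [7,15) fires=1
i=2 t=23 v=7: → [21,29); WM=22; [14,22) fires=1
i=3 t=31 v=8: → [28,36); WM=30; [21,29) fires=2
i=4 t=32 v=9: → [28,36); WM=31
i=5 t=44 v=7: → [42,50); WM=43; [28,36) fires=2
i=6 t=19 v=8: DROP (t<43-4); WM=43
i=7 t=18 v=2: DROP (t<43-4); WM=43
i=8 t=26 v=7: DROP (t<43-4); WM=43
i=9 t=45 v=3: → [42,50); WM=44
i=10 t=32 v=6: DROP (t<44-4); WM=44
i=11 t=29 v=1: DROP (t<44-4); WM=44
i=12 t=45 v=4: → [42,50); WM=44

[7,15)=1 [14,22)=1 [21,29)=2 [28,36)=2 [42,50)=3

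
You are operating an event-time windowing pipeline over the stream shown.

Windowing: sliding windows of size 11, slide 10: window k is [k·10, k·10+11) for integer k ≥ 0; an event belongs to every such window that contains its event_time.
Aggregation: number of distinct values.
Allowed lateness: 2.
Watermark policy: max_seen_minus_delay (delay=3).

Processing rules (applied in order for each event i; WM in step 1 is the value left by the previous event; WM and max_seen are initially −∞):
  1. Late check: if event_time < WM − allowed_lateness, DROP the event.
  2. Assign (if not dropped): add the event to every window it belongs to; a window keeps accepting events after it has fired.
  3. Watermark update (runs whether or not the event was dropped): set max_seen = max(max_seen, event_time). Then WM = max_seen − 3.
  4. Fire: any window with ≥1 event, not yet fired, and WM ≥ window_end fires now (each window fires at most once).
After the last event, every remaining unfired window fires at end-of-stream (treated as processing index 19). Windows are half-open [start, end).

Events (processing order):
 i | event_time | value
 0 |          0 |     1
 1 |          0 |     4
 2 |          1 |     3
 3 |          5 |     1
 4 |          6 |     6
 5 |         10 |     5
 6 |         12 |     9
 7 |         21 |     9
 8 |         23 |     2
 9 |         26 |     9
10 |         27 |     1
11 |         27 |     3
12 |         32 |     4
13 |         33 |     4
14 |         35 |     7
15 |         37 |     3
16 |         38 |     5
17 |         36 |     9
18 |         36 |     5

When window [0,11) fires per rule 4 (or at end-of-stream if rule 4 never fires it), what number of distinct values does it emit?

5

i=0 t=0 v=1: → [0,11); WM=-3
i=1 t=0 v=4: → [0,11); WM=-3
i=2 t=1 v=3: → [0,11); WM=-2
i=3 t=5 v=1: → [0,11); WM=2
i=4 t=6 v=6: → [0,11); WM=3
i=5 t=10 v=5: → [10,21),[0,11); WM=7
i=6 t=12 v=9: → [10,21); WM=9
i=7 t=21 v=9: → [20,31); WM=18; [0,11) fires=5
i=8 t=23 v=2: → [20,31); WM=20
i=9 t=26 v=9: → [20,31); WM=23; [10,21) fires=2
i=10 t=27 v=1: → [20,31); WM=24
i=11 t=27 v=3: → [20,31); WM=24
i=12 t=32 v=4: → [30,41); WM=29
i=13 t=33 v=4: → [30,41); WM=30
i=14 t=35 v=7: → [30,41); WM=32; [20,31) fires=4
i=15 t=37 v=3: → [30,41); WM=34
i=16 t=38 v=5: → [30,41); WM=35
i=17 t=36 v=9: → [30,41); WM=35
i=18 t=36 v=5: → [30,41); WM=35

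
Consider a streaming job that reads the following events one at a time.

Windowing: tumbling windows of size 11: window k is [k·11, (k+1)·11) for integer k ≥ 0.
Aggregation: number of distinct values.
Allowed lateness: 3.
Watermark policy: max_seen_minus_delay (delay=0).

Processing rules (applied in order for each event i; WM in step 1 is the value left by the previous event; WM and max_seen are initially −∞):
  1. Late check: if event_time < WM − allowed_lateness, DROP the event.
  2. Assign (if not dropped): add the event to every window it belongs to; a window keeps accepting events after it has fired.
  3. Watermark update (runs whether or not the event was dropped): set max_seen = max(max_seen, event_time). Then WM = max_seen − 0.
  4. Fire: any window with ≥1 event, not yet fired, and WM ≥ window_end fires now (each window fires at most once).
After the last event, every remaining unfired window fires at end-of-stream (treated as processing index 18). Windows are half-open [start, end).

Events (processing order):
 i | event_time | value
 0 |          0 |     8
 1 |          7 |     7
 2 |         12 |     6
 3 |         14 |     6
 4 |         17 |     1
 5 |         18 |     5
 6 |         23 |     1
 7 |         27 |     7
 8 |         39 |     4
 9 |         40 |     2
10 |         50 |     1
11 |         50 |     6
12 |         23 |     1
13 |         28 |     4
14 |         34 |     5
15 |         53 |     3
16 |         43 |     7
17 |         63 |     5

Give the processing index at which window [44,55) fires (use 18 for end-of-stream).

17

i=0 t=0 v=8: → [0,11); WM=0
i=1 t=7 v=7: → [0,11); WM=7
i=2 t=12 v=6: → [11,22); WM=12; [0,11) fires=2
i=3 t=14 v=6: → [11,22); WM=14
i=4 t=17 v=1: → [11,22); WM=17
i=5 t=18 v=5: → [11,22); WM=18
i=6 t=23 v=1: → [22,33); WM=23; [11,22) fires=3
i=7 t=27 v=7: → [22,33); WM=27
i=8 t=39 v=4: → [33,44); WM=39; [22,33) fires=2
i=9 t=40 v=2: → [33,44); WM=40
i=10 t=50 v=1: → [44,55); WM=50; [33,44) fires=2
i=11 t=50 v=6: → [44,55); WM=50
i=12 t=23 v=1: DROP (t<50-3); WM=50
i=13 t=28 v=4: DROP (t<50-3); WM=50
i=14 t=34 v=5: DROP (t<50-3); WM=50
i=15 t=53 v=3: → [44,55); WM=53
i=16 t=43 v=7: DROP (t<53-3); WM=53
i=17 t=63 v=5: → [55,66); WM=63; [44,55) fires=3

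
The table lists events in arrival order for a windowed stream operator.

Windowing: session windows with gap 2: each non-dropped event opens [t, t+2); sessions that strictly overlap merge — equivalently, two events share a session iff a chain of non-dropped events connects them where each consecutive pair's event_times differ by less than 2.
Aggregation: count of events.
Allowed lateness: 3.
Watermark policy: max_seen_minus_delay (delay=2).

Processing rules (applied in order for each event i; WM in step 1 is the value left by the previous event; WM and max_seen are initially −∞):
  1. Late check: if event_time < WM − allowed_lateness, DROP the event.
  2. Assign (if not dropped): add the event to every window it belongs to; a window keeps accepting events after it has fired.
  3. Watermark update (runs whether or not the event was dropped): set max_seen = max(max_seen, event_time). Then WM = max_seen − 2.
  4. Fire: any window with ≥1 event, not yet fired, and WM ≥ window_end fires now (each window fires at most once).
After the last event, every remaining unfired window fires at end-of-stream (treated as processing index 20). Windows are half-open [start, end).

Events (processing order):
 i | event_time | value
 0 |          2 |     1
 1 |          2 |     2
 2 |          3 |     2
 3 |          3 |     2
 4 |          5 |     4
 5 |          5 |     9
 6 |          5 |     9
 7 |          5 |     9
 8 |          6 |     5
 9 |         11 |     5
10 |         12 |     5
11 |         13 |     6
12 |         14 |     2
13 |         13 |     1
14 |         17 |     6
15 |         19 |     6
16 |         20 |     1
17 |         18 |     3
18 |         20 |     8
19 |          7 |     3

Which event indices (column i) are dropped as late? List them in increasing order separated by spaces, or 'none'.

i=0 t=2 v=1: → [2,4); WM=0
i=1 t=2 v=2: → [2,4); WM=0
i=2 t=3 v=2: → [2,5); WM=1
i=3 t=3 v=2: → [2,5); WM=1
i=4 t=5 v=4: → [5,7); WM=3
i=5 t=5 v=9: → [5,7); WM=3
i=6 t=5 v=9: → [5,7); WM=3
i=7 t=5 v=9: → [5,7); WM=3
i=8 t=6 v=5: → [5,8); WM=4
i=9 t=11 v=5: → [11,13); WM=9
i=10 t=12 v=5: → [11,14); WM=10
i=11 t=13 v=6: → [11,15); WM=11
i=12 t=14 v=2: → [11,16); WM=12
i=13 t=13 v=1: → [11,16); WM=12
i=14 t=17 v=6: → [17,19); WM=15
i=15 t=19 v=6: → [19,21); WM=17
i=16 t=20 v=1: → [19,22); WM=18
i=17 t=18 v=3: → [17,22); WM=18
i=18 t=20 v=8: → [17,22); WM=18
i=19 t=7 v=3: DROP (t<18-3); WM=18

19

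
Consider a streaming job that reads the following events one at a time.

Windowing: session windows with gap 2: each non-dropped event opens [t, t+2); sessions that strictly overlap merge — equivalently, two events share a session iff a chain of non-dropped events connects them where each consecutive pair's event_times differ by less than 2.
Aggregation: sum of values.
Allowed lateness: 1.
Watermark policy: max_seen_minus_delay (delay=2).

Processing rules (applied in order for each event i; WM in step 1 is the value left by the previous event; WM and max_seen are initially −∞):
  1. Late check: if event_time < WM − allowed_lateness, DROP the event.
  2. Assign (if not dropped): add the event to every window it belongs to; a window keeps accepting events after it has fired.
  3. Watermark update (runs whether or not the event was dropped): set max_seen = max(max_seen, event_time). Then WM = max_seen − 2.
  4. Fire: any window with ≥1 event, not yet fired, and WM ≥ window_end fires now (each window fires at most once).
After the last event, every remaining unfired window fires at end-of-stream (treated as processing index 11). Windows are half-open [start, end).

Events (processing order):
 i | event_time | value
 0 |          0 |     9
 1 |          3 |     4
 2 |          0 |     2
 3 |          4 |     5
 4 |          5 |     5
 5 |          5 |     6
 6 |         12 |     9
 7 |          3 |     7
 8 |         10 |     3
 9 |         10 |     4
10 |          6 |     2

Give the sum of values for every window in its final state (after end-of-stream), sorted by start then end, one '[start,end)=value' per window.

[0,2)=11 [3,7)=20 [10,12)=7 [12,14)=9

i=0 t=0 v=9: → [0,2); WM=-2
i=1 t=3 v=4: → [3,5); WM=1
i=2 t=0 v=2: → [0,2); WM=1
i=3 t=4 v=5: → [3,6); WM=2
i=4 t=5 v=5: → [3,7); WM=3
i=5 t=5 v=6: → [3,7); WM=3
i=6 t=12 v=9: → [12,14); WM=10
i=7 t=3 v=7: DROP (t<10-1); WM=10
i=8 t=10 v=3: → [10,12); WM=10
i=9 t=10 v=4: → [10,12); WM=10
i=10 t=6 v=2: DROP (t<10-1); WM=10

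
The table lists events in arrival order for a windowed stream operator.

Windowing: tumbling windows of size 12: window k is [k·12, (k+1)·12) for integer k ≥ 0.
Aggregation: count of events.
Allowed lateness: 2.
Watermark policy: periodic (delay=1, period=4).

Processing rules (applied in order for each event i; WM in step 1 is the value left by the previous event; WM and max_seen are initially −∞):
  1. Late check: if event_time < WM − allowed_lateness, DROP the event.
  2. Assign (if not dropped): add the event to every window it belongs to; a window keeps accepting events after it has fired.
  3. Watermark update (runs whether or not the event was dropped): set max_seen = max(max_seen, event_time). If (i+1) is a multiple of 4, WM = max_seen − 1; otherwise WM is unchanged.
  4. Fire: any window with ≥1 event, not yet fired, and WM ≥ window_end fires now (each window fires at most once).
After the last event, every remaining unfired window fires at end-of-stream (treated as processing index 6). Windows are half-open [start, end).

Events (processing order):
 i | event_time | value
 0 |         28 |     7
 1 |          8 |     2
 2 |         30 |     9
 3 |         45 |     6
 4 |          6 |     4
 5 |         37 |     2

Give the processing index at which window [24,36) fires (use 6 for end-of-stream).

i=0 t=28 v=7: → [24,36); WM=−∞
i=1 t=8 v=2: → [0,12); WM=−∞
i=2 t=30 v=9: → [24,36); WM=−∞
i=3 t=45 v=6: → [36,48); WM=44; [0,12) fires=1 [24,36) fires=2
i=4 t=6 v=4: DROP (t<44-2); WM=44
i=5 t=37 v=2: DROP (t<44-2); WM=44

3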